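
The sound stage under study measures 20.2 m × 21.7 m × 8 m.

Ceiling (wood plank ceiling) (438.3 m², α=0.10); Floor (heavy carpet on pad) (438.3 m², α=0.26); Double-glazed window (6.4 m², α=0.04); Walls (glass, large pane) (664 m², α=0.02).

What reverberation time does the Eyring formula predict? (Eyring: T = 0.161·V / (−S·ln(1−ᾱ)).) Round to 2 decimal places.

3.11 seconds

Total surface area S = 438.3 + 438.3 + 6.4 + 664 = 1547.0 m².
Absorption A = 438.3×0.10 + 438.3×0.26 + 6.4×0.04 + 664×0.02 = 171.324 sabins.
Mean coefficient ᾱ = A/S = 0.1107.
−S·ln(1−ᾱ) = −1547.0 × ln(1 − 0.1107) = 181.495.
V = 20.2 × 21.7 × 8 = 3506.72 m³.
RT60 = 0.161 × 3506.72 / 181.495 = 3.11 s.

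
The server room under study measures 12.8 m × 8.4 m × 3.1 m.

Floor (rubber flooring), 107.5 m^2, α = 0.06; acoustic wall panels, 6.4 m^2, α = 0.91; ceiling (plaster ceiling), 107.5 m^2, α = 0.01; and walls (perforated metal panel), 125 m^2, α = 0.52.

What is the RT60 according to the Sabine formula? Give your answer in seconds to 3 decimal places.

Summing Sᵢαᵢ: 6.450 + 5.824 + 1.075 + 65.000 → A = 78.349 sabins.
V = 12.8·8.4·3.1 = 333.312 m³.
T = 0.161 V/A = 0.161·333.312/78.349 = 0.685 s.

0.685 seconds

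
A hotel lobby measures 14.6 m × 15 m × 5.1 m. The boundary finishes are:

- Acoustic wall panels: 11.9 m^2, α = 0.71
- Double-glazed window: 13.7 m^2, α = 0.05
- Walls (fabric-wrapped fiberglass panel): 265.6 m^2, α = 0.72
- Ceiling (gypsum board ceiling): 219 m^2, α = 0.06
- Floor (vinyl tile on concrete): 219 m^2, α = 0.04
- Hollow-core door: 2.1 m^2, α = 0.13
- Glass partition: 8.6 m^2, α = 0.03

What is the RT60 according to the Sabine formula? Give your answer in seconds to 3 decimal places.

0.807 s

Total absorption A = 11.9*0.71 + 13.7*0.05 + 265.6*0.72 + 219*0.06 + 219*0.04 + 2.1*0.13 + 8.6*0.03
  = 8.449 + 0.685 + 191.232 + 13.140 + 8.760 + 0.273 + 0.258 = 222.797 m^2 sabins.
Room volume: 1116.9 m³.
T = 0.161 V/A = 0.161·1116.9/222.797 = 0.807 s.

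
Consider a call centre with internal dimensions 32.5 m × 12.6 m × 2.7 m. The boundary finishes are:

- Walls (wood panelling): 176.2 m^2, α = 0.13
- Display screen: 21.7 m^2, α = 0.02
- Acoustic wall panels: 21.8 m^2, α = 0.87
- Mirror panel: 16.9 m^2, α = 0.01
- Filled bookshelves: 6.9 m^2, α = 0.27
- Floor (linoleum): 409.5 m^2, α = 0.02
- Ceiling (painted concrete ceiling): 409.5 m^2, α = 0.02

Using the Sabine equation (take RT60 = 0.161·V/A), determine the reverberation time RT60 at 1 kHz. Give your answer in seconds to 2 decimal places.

2.93 s

Equivalent absorption area: A = 176.2×0.13 + 21.7×0.02 + 21.8×0.87 + 16.9×0.01 + 6.9×0.27 + 409.5×0.02 + 409.5×0.02 = 60.718 m^2.
Volume V = 32.5 × 12.6 × 2.7 = 1105.65 m³.
T = 0.161 V/A = 0.161·1105.65/60.718 = 2.93 s.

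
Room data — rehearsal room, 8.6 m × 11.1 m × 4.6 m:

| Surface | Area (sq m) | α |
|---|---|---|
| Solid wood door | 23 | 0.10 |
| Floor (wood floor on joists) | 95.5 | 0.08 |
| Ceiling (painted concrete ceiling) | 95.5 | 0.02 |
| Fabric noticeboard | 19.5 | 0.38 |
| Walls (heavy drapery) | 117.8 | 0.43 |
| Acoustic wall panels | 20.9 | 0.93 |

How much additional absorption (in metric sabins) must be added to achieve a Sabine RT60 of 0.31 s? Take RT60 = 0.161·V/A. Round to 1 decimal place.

Equivalent absorption area: A₁ = 23*0.10 + 95.5*0.08 + 95.5*0.02 + 19.5*0.38 + 117.8*0.43 + 20.9*0.93 = 89.351 sq m.
Target A₂ = 0.161·439.116/0.31 = 228.057 sabins (V = 439.116 m³).
Shortfall: 228.057 − 89.351 = 138.7 sabins.

138.7 sabins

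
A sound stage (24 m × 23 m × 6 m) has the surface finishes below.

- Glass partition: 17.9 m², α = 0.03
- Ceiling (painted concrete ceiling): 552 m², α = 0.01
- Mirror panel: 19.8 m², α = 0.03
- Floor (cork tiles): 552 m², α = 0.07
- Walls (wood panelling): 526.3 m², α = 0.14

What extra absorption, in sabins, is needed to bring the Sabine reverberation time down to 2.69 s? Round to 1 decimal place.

A₁ = Σ Sᵢαᵢ = 17.9×0.03 + 552×0.01 + 19.8×0.03 + 552×0.07 + 526.3×0.14 = 118.973 sabins.
Target A₂ = 0.161·3312/2.69 = 198.228 sabins (V = 3312 m³).
Shortfall: 198.228 − 118.973 = 79.3 sabins.

79.3 sabins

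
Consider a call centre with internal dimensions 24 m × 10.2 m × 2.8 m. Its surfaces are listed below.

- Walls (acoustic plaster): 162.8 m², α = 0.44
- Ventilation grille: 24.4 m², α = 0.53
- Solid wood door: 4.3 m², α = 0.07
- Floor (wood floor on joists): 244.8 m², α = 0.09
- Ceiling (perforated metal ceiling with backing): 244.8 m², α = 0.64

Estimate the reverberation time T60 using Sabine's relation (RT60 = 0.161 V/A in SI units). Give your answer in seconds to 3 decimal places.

0.419 s

A = Σ Sᵢαᵢ = 162.8·0.44 + 24.4·0.53 + 4.3·0.07 + 244.8·0.09 + 244.8·0.64 = 263.569 sabins.
V = 24·10.2·2.8 = 685.44 m³.
RT60 = 0.161 · V / A = 0.161 × 685.44 / 263.569 = 0.419 s.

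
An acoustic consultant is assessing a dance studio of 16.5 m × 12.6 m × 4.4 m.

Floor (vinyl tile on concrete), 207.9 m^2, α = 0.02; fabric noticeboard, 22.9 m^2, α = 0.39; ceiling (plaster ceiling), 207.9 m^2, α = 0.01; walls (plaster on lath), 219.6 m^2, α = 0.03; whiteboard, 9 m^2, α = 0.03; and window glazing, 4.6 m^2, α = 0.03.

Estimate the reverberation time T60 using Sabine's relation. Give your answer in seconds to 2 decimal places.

Total absorption A = 207.9*0.02 + 22.9*0.39 + 207.9*0.01 + 219.6*0.03 + 9*0.03 + 4.6*0.03
  = 4.158 + 8.931 + 2.079 + 6.588 + 0.270 + 0.138 = 22.164 m^2 sabins.
V = 16.5·12.6·4.4 = 914.76 m³.
T = 0.161 V/A = 0.161·914.76/22.164 = 6.64 s.

6.64 s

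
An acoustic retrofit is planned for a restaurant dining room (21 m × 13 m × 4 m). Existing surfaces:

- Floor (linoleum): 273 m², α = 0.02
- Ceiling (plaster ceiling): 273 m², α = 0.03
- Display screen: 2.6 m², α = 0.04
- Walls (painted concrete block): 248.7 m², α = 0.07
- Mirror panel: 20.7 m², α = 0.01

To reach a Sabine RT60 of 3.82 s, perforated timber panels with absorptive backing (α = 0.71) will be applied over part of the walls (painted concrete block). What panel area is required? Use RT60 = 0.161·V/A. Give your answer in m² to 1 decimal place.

22.9

Summing Sᵢαᵢ: 5.460 + 8.190 + 0.104 + 17.409 + 0.207 → A₁ = 31.370 sabins.
V = 1092 m³. Target absorption A₂ = 0.161 × 1092 / 3.82 = 46.024 sabins.
ΔA needed = 46.024 − 31.370 = 14.654 sabins.
Net gain per m²: Δα = 0.71 − 0.07 = 0.64.
Panel area = 14.654 / 0.64 = 22.9 m².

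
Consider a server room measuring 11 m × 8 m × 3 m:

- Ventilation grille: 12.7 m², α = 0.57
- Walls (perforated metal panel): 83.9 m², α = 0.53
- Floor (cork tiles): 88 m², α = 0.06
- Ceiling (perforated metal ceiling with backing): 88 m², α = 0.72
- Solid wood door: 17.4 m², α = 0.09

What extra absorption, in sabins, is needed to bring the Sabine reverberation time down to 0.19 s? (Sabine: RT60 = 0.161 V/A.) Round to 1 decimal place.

101.8 sabins

Equivalent absorption area: A₁ = 12.7*0.57 + 83.9*0.53 + 88*0.06 + 88*0.72 + 17.4*0.09 = 121.912 m².
V = 264 m³. Required absorption A₂ = 0.161 × 264 / 0.19 = 223.705 sabins.
Additional absorption ΔA = 223.705 − 121.912 = 101.8 sabins.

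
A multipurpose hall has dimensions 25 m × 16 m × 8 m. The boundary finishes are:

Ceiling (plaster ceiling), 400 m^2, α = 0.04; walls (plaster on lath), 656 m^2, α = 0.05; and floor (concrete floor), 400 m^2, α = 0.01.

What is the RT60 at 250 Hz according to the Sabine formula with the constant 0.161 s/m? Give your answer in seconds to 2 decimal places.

9.76 sec

A = Σ Sᵢαᵢ = 400×0.04 + 656×0.05 + 400×0.01 = 52.800 sabins.
Volume V = 25 × 16 × 8 = 3200 m³.
Sabine: RT60 = 0.161 × 3200 / 52.800 = 9.76 s.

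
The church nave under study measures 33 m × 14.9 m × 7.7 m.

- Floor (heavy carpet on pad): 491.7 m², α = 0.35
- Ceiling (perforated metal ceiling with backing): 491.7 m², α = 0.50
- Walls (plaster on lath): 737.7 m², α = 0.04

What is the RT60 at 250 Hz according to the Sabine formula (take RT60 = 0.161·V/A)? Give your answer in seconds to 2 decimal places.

1.36 s

Total absorption A = 491.7×0.35 + 491.7×0.50 + 737.7×0.04
  = 172.095 + 245.850 + 29.508 = 447.453 m² sabins.
V = 33·14.9·7.7 = 3786.09 m³.
RT60 = 0.161 · V / A = 0.161 × 3786.09 / 447.453 = 1.36 s.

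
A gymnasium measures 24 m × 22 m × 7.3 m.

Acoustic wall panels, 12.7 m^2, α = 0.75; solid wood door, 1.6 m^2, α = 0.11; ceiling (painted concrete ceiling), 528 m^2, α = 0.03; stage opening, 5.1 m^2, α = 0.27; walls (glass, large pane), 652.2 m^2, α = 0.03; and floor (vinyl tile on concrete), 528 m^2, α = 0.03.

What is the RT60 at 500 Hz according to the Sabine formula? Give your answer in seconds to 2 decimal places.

Total absorption A = 12.7·0.75 + 1.6·0.11 + 528·0.03 + 5.1·0.27 + 652.2·0.03 + 528·0.03
  = 9.525 + 0.176 + 15.840 + 1.377 + 19.566 + 15.840 = 62.324 m^2 sabins.
Room volume: 3854.4 m³.
T = 0.161 V/A = 0.161·3854.4/62.324 = 9.96 s.

9.96 sec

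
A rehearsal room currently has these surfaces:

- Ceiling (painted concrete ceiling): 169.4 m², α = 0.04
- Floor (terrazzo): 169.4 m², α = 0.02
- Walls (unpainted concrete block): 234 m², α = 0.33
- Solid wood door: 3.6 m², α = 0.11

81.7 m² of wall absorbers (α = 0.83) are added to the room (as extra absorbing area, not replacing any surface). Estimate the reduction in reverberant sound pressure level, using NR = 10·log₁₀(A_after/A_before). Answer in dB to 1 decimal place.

A_before = Σ Sᵢαᵢ = 169.4·0.04 + 169.4·0.02 + 234·0.33 + 3.6·0.11 = 87.780 sabins.
Treatment contributes 81.7·0.83 = 67.811 sabins.
A_after = 87.780 + 67.811 = 155.591 sabins.
Reduction = 10 log₁₀(A_after/A_before) = 10 log₁₀(1.7725) = 2.5 dB.

2.5 dB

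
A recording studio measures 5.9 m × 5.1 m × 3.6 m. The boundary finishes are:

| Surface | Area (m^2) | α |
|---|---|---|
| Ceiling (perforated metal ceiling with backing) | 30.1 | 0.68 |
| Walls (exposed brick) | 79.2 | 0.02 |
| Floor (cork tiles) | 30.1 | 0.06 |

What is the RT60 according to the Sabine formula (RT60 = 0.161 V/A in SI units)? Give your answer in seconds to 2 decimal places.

Equivalent absorption area: A = 30.1*0.68 + 79.2*0.02 + 30.1*0.06 = 23.858 m^2.
Room volume: 108.324 m³.
RT60 = 0.161 · V / A = 0.161 × 108.324 / 23.858 = 0.73 s.

0.73 seconds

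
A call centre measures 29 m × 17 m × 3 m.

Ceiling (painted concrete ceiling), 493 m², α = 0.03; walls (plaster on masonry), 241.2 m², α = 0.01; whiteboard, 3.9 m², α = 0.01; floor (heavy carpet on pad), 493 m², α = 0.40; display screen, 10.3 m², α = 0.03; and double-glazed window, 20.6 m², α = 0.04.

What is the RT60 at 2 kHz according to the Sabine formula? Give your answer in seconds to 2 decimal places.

1.10 seconds

Total absorption A = 493×0.03 + 241.2×0.01 + 3.9×0.01 + 493×0.40 + 10.3×0.03 + 20.6×0.04
  = 14.790 + 2.412 + 0.039 + 197.200 + 0.309 + 0.824 = 215.574 m² sabins.
Volume V = 29 × 17 × 3 = 1479 m³.
T = 0.161 V/A = 0.161·1479/215.574 = 1.10 s.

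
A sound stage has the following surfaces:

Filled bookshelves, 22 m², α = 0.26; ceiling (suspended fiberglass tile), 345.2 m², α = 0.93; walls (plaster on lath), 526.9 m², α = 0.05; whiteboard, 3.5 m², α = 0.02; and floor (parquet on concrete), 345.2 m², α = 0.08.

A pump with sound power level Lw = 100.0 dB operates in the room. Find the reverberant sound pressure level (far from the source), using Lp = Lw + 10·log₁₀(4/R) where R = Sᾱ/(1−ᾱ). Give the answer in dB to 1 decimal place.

78.6 dB

Σ(Sᵢαᵢ) = 22×0.26 + 345.2×0.93 + 526.9×0.05 + 3.5×0.02 + 345.2×0.08 = 380.787; total area S = 1242.8 m².
ᾱ = 0.3064, so room constant R = A/(1−ᾱ) = 549.001 m².
Lp = 100.0 + 10·log₁₀(4/549.001) = 100.0 + (-21.38) = 78.6 dB.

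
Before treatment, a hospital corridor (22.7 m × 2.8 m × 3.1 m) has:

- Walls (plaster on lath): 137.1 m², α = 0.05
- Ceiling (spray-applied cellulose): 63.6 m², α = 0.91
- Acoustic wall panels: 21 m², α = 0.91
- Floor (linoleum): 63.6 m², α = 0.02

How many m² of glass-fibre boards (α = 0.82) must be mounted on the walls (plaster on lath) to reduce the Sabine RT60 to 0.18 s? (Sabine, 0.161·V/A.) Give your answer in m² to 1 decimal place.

118.3

Total absorption A₁ = 137.1×0.05 + 63.6×0.91 + 21×0.91 + 63.6×0.02
  = 6.855 + 57.876 + 19.110 + 1.272 = 85.113 m² sabins.
V = 197.036 m³. Target absorption A₂ = 0.161 × 197.036 / 0.18 = 176.238 sabins.
Absorption to add: 176.238 − 85.113 = 91.125 sabins.
Each m² of panel replacing the walls (plaster on lath) adds (0.82 − 0.05) = 0.77 sabins.
Panel area = 91.125 / 0.77 = 118.3 m².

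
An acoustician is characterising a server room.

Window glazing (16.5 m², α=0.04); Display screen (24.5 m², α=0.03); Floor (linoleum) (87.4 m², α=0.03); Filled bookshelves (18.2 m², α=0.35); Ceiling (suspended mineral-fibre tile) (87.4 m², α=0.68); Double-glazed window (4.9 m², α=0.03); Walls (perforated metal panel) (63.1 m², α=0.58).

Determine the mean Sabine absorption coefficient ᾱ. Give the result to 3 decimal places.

0.353

Total surface area S = 302.0 m².
Weighted sum Σ Sα = 106.564.
ᾱ = 106.564 / 302.0 = 0.353.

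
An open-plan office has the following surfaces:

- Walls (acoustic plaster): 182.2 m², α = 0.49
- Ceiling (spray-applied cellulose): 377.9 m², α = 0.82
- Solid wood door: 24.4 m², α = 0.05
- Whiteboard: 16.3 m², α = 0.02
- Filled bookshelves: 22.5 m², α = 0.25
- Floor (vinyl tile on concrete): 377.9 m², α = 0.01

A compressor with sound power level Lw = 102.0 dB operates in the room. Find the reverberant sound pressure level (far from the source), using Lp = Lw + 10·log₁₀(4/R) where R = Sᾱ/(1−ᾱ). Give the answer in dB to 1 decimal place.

A = 410.106 sabins; S = 1001.2 m².
ᾱ = 410.106/1001.2 = 0.4096; R = Sᾱ/(1−ᾱ) = 410.106/(1−0.4096) = 694.624 m².
Lp = Lw + 10 log₁₀(4/R) = 102.0 -22.40 = 79.6 dB.

79.6 dB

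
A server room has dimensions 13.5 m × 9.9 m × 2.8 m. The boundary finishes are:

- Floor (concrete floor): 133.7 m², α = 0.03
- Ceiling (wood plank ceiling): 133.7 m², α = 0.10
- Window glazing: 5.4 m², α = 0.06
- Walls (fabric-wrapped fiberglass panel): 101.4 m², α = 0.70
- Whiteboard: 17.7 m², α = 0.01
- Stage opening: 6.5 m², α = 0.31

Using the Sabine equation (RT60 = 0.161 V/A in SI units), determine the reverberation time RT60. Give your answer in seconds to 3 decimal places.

0.663 sec

A = Σ Sᵢαᵢ = 133.7*0.03 + 133.7*0.10 + 5.4*0.06 + 101.4*0.70 + 17.7*0.01 + 6.5*0.31 = 90.877 sabins.
Room volume: 374.22 m³.
RT60 = 0.161 · V / A = 0.161 × 374.22 / 90.877 = 0.663 s.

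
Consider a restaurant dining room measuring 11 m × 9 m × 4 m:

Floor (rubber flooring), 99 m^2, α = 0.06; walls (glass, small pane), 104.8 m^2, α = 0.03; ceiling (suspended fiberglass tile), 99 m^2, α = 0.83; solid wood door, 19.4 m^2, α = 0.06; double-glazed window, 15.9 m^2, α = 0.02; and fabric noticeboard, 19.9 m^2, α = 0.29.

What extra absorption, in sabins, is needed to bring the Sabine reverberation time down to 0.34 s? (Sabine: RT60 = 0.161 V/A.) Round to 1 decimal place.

89.0 sabins

A₁ = Σ Sᵢαᵢ = 99*0.06 + 104.8*0.03 + 99*0.83 + 19.4*0.06 + 15.9*0.02 + 19.9*0.29 = 98.507 sabins.
V = 396 m³. Required absorption A₂ = 0.161 × 396 / 0.34 = 187.518 sabins.
Additional absorption ΔA = 187.518 − 98.507 = 89.0 sabins.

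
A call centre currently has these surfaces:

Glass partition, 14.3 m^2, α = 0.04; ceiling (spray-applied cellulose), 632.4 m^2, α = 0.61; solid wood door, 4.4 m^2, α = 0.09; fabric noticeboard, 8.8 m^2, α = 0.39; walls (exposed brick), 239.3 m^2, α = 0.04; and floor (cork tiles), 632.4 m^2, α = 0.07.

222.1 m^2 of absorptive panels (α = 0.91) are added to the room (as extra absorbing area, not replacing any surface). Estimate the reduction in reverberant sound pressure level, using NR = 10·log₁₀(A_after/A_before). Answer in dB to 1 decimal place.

1.6 dB

Equivalent absorption area: A_before = 14.3·0.04 + 632.4·0.61 + 4.4·0.09 + 8.8·0.39 + 239.3·0.04 + 632.4·0.07 = 444.004 m^2.
Added absorption = 222.1 × 0.91 = 202.111 sabins.
A_after = 444.004 + 202.111 = 646.115 sabins.
Reduction = 10 log₁₀(A_after/A_before) = 10 log₁₀(1.4552) = 1.6 dB.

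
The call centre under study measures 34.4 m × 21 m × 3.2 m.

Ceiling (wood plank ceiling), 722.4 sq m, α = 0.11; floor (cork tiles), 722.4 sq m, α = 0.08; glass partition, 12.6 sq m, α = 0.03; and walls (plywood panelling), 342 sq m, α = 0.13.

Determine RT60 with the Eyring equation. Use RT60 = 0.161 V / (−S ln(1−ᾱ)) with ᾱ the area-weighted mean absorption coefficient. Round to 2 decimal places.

Total surface area S = 722.4 + 722.4 + 12.6 + 342 = 1799.4 sq m.
Absorption A = 722.4·0.11 + 722.4·0.08 + 12.6·0.03 + 342·0.13 = 182.094 sabins.
Mean coefficient ᾱ = A/S = 0.1012.
Eyring denominator: −S ln(1−ᾱ) = 191.987.
V = 34.4 × 21 × 3.2 = 2311.68 m³.
T = 0.161·V/[−S·ln(1−ᾱ)] = 0.161·2311.68/191.987 = 1.94 s.

1.94 sec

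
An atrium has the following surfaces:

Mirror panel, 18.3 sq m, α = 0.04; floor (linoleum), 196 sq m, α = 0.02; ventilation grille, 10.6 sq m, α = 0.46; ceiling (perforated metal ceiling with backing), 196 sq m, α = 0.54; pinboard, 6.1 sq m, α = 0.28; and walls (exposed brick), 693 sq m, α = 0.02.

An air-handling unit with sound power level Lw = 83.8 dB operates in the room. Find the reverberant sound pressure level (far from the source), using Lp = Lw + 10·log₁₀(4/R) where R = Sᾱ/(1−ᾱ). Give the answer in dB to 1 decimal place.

68.1 dB

Σ(Sᵢαᵢ) = 18.3×0.04 + 196×0.02 + 10.6×0.46 + 196×0.54 + 6.1×0.28 + 693×0.02 = 130.936; total area S = 1120.0 sq m.
ᾱ = 130.936/1120.0 = 0.1169; R = Sᾱ/(1−ᾱ) = 130.936/(1−0.1169) = 148.269 sq m.
Lp = Lw + 10 log₁₀(4/R) = 83.8 -15.69 = 68.1 dB.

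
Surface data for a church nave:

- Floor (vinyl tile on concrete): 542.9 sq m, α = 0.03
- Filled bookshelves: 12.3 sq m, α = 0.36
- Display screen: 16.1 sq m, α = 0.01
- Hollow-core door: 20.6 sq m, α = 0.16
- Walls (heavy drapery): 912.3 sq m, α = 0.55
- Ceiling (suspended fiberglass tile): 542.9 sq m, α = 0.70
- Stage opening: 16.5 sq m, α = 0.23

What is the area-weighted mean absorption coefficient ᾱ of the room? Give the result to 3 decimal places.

S = Σ Sᵢ = 542.9 + 12.3 + 16.1 + 20.6 + 912.3 + 542.9 + 16.5 = 2063.6 sq m.
A = 542.9×0.03 + 12.3×0.36 + 16.1×0.01 + 20.6×0.16 + 912.3×0.55 + 542.9×0.70 + 16.5×0.23 = 909.762 sabins.
ᾱ = 909.762 / 2063.6 = 0.441.

0.441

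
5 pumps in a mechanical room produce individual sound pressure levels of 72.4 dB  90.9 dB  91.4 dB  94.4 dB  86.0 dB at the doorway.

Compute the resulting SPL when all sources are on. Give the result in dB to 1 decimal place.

Sum in the linear (power) domain: Σ 10^(Lᵢ/10) = 10^(72.4/10) + 10^(90.9/10) + 10^(91.4/10) + 10^(94.4/10) + 10^(86.0/10) = 5.78e+09.
Combined level = 10 log₁₀(5.78e+09) = 97.6 dB.

97.6 dB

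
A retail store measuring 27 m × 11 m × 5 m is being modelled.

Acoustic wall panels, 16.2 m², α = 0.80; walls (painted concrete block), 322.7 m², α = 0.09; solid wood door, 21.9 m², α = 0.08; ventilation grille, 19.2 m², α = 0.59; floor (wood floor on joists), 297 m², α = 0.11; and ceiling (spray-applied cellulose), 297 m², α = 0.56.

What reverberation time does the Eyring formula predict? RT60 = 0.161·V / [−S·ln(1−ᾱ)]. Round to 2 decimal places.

Total surface area S = 16.2 + 322.7 + 21.9 + 19.2 + 297 + 297 = 974.0 m².
Σ(Sᵢαᵢ) = 16.2×0.80 + 322.7×0.09 + 21.9×0.08 + 19.2×0.59 + 297×0.11 + 297×0.56 = 254.073.
Mean coefficient ᾱ = A/S = 0.2609.
Eyring denominator: −S ln(1−ᾱ) = 294.462.
V = 27 × 11 × 5 = 1485 m³.
RT60 = 0.161 × 1485 / 294.462 = 0.81 s.

0.81 s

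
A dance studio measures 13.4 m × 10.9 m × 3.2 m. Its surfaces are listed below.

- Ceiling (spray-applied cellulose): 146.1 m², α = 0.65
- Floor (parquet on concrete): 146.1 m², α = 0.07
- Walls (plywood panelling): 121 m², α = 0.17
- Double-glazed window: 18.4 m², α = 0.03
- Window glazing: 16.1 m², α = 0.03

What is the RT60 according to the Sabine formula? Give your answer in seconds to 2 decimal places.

0.59 s

Equivalent absorption area: A = 146.1·0.65 + 146.1·0.07 + 121·0.17 + 18.4·0.03 + 16.1·0.03 = 126.797 m².
V = 13.4·10.9·3.2 = 467.392 m³.
Sabine: RT60 = 0.161 × 467.392 / 126.797 = 0.59 s.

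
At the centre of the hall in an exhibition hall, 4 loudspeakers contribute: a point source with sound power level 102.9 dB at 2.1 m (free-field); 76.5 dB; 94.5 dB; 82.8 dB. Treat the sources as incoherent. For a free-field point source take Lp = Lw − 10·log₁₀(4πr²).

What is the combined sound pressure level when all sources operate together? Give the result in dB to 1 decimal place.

Source at 2.1 m: Lp = 102.9 − 10·log₁₀(4π·2.1²) = 102.9 − 10·log₁₀(55.418) = 85.5 dB.
Converting to relative power and adding: 10^(85.5/10) + 10^(76.5/10) + 10^(94.5/10) + 10^(82.8/10) = 3.408e+09.
Combined level = 10 log₁₀(3.408e+09) = 95.3 dB.

95.3 dB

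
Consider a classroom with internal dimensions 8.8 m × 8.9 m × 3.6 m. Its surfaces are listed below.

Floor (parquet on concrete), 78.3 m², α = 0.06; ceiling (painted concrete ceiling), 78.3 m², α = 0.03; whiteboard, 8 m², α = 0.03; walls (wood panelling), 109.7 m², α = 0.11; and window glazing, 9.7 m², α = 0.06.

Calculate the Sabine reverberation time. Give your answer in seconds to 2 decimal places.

Equivalent absorption area: A = 78.3*0.06 + 78.3*0.03 + 8*0.03 + 109.7*0.11 + 9.7*0.06 = 19.936 m².
V = 8.8·8.9·3.6 = 281.952 m³.
T = 0.161 V/A = 0.161·281.952/19.936 = 2.28 s.

2.28 sec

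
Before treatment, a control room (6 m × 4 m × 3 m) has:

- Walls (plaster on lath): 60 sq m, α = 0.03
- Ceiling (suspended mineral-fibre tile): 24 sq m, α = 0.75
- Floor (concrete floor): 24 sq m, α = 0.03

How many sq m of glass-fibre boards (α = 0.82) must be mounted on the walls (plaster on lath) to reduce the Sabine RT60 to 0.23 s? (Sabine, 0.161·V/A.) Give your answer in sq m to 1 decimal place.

Summing Sᵢαᵢ: 1.800 + 18.000 + 0.720 → A₁ = 20.520 sabins.
Required A₂ = 0.161·72/0.23 = 50.400 sabins.
Absorption to add: 50.400 − 20.520 = 29.880 sabins.
Each sq m of panel replacing the walls (plaster on lath) adds (0.82 − 0.03) = 0.79 sabins.
Area = ΔA/Δα = 29.880/0.79 = 37.8 sq m.

37.8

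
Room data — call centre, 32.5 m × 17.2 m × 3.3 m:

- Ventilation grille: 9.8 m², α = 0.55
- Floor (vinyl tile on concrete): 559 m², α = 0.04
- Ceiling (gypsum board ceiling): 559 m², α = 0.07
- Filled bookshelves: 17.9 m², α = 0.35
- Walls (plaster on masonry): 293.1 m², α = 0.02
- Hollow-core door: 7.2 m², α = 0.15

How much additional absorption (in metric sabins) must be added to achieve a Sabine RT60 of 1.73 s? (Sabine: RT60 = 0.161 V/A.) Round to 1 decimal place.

91.6 sabins

Equivalent absorption area: A₁ = 9.8×0.55 + 559×0.04 + 559×0.07 + 17.9×0.35 + 293.1×0.02 + 7.2×0.15 = 80.087 m².
Target A₂ = 0.161·1844.7/1.73 = 171.674 sabins (V = 1844.7 m³).
ΔA = A₂ − A₁ = 171.674 − 80.087 = 91.6 sabins.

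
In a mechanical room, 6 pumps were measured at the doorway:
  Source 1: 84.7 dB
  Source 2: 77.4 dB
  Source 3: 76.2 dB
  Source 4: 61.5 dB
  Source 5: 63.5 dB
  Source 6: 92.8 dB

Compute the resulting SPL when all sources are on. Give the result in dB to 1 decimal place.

93.6 dB

Sum in the linear (power) domain: Σ 10^(Lᵢ/10) = 10^(84.7/10) + 10^(77.4/10) + 10^(76.2/10) + 10^(61.5/10) + 10^(63.5/10) + 10^(92.8/10) = 2.301e+09.
L_total = 10·log₁₀(2.301e+09) = 93.6 dB.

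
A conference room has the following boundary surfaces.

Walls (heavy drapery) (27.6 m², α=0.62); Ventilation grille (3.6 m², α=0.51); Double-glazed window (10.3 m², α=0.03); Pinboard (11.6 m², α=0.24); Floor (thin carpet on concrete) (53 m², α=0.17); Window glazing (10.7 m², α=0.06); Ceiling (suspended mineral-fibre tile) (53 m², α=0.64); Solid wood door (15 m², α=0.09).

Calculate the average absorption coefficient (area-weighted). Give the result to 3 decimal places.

0.362

S = Σ Sᵢ = 27.6 + 3.6 + 10.3 + 11.6 + 53 + 10.7 + 53 + 15 = 184.8 m².
Σ(Sᵢαᵢ) = 27.6·0.62 + 3.6·0.51 + 10.3·0.03 + 11.6·0.24 + 53·0.17 + 10.7·0.06 + 53·0.64 + 15·0.09 = 66.963.
ᾱ = A/S = 0.362.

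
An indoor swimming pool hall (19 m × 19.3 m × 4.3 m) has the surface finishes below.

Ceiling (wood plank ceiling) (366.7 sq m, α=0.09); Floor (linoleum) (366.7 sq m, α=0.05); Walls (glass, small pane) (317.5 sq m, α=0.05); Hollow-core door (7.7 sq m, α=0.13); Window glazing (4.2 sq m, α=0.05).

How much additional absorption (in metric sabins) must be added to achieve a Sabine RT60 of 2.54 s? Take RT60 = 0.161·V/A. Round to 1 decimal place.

31.5 sabins

Total absorption A₁ = 366.7*0.09 + 366.7*0.05 + 317.5*0.05 + 7.7*0.13 + 4.2*0.05
  = 33.003 + 18.335 + 15.875 + 1.001 + 0.210 = 68.424 sq m sabins.
For T = 2.54 s, need A₂ = 0.161·V/T = 0.161·1576.81/2.54 = 99.947 sabins.
Additional absorption ΔA = 99.947 − 68.424 = 31.5 sabins.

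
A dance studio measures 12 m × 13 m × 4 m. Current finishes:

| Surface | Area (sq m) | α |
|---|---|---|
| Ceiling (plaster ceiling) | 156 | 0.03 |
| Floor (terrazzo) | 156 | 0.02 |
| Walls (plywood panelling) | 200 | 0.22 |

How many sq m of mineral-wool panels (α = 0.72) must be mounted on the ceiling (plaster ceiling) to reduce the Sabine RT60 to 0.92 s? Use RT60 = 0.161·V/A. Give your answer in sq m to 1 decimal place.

Equivalent absorption area: A₁ = 156·0.03 + 156·0.02 + 200·0.22 = 51.800 sq m.
V = 624 m³. Target absorption A₂ = 0.161 × 624 / 0.92 = 109.200 sabins.
ΔA needed = 109.200 − 51.800 = 57.400 sabins.
Net gain per sq m: Δα = 0.72 − 0.03 = 0.69.
Area = ΔA/Δα = 57.400/0.69 = 83.2 sq m.

83.2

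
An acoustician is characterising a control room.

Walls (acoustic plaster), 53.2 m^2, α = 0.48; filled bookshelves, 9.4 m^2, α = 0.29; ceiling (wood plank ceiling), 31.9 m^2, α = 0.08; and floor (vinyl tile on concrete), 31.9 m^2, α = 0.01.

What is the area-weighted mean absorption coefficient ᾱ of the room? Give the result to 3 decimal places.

Total surface area S = 126.4 m^2.
Weighted sum Σ Sα = 31.133.
ᾱ = A/S = 0.246.

0.246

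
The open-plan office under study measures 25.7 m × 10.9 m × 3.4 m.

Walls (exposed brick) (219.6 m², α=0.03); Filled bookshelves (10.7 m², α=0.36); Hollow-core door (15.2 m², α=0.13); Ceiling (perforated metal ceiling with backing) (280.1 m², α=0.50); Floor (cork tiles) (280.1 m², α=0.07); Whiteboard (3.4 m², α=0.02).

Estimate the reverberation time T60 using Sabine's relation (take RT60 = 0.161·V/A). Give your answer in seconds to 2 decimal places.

Total absorption A = 219.6×0.03 + 10.7×0.36 + 15.2×0.13 + 280.1×0.50 + 280.1×0.07 + 3.4×0.02
  = 6.588 + 3.852 + 1.976 + 140.050 + 19.607 + 0.068 = 172.141 m² sabins.
Room volume: 952.442 m³.
RT60 = 0.161 · V / A = 0.161 × 952.442 / 172.141 = 0.89 s.

0.89 s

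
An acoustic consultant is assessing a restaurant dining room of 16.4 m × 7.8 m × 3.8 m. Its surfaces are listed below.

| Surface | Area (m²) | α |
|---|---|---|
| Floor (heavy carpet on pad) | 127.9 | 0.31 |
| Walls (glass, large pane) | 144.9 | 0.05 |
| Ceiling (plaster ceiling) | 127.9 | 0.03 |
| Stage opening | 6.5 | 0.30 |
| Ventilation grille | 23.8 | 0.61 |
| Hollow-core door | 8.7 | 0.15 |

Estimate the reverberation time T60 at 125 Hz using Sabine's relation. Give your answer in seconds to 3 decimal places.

Equivalent absorption area: A = 127.9·0.31 + 144.9·0.05 + 127.9·0.03 + 6.5·0.30 + 23.8·0.61 + 8.7·0.15 = 68.504 m².
V = 16.4·7.8·3.8 = 486.096 m³.
RT60 = 0.161 · V / A = 0.161 × 486.096 / 68.504 = 1.142 s.

1.142 seconds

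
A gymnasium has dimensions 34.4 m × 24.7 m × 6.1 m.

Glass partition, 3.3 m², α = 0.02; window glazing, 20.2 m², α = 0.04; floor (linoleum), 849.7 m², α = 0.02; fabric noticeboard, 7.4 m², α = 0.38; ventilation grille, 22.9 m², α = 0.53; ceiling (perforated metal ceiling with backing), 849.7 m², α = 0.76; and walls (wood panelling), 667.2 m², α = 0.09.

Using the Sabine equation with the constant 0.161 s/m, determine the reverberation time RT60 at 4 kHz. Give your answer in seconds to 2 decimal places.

1.13 s

Total absorption A = 3.3*0.02 + 20.2*0.04 + 849.7*0.02 + 7.4*0.38 + 22.9*0.53 + 849.7*0.76 + 667.2*0.09
  = 0.066 + 0.808 + 16.994 + 2.812 + 12.137 + 645.772 + 60.048 = 738.637 m² sabins.
V = 34.4·24.7·6.1 = 5183.048 m³.
RT60 = 0.161 · V / A = 0.161 × 5183.048 / 738.637 = 1.13 s.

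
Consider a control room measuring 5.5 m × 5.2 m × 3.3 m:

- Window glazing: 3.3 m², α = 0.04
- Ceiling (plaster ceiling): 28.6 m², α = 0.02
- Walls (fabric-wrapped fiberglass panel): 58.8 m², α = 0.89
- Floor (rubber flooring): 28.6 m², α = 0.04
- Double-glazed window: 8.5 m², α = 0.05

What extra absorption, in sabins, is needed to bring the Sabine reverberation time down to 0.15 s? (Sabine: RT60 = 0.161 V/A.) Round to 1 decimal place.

Equivalent absorption area: A₁ = 3.3*0.04 + 28.6*0.02 + 58.8*0.89 + 28.6*0.04 + 8.5*0.05 = 54.605 m².
For T = 0.15 s, need A₂ = 0.161·V/T = 0.161·94.38/0.15 = 101.301 sabins.
Shortfall: 101.301 − 54.605 = 46.7 sabins.

46.7 sabins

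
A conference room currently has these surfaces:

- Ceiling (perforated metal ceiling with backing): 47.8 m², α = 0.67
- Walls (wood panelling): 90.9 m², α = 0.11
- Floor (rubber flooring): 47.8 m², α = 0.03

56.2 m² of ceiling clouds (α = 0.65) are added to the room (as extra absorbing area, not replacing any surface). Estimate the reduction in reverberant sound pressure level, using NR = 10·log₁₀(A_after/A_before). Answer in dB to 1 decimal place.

2.6 dB

Summing Sᵢαᵢ: 32.026 + 9.999 + 1.434 → A_before = 43.459 sabins.
Treatment contributes 56.2·0.65 = 36.530 sabins.
A_after = 43.459 + 36.530 = 79.989 sabins.
NR = 10·log₁₀(79.989/43.459) = 2.6 dB.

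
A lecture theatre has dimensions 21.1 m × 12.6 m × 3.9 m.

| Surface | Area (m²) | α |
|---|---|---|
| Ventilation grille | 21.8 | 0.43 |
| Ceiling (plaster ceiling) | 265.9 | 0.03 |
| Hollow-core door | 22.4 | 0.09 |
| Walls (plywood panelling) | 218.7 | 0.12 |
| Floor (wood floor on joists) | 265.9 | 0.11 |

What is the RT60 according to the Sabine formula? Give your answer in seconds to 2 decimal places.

A = Σ Sᵢαᵢ = 21.8*0.43 + 265.9*0.03 + 22.4*0.09 + 218.7*0.12 + 265.9*0.11 = 74.860 sabins.
V = 21.1·12.6·3.9 = 1036.854 m³.
T = 0.161 V/A = 0.161·1036.854/74.860 = 2.23 s.

2.23 sec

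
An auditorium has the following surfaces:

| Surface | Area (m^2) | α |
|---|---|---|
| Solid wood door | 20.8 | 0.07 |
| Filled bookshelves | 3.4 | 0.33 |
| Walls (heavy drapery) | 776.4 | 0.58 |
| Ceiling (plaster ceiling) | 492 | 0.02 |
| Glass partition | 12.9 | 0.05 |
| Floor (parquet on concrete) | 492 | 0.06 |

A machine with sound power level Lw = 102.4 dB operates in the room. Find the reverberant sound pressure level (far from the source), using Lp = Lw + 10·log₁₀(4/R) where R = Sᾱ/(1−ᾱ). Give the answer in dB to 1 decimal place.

A = 492.895 sabins; S = 1797.5 m^2.
ᾱ = 492.895/1797.5 = 0.2742; R = Sᾱ/(1−ᾱ) = 492.895/(1−0.2742) = 679.106 m^2.
Lp = 102.4 + 10·log₁₀(4/679.106) = 102.4 + (-22.30) = 80.1 dB.

80.1 dB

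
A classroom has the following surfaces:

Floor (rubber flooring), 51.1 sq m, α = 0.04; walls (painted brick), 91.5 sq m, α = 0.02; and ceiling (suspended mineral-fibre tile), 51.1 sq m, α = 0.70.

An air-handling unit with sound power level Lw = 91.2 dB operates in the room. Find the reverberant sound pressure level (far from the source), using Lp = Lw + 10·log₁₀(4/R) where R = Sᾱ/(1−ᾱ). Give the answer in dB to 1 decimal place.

A = 39.644 sabins; S = 193.7 sq m.
ᾱ = 39.644/193.7 = 0.2047; R = Sᾱ/(1−ᾱ) = 39.644/(1−0.2047) = 49.848 sq m.
Lp = 91.2 + 10·log₁₀(4/49.848) = 91.2 + (-10.96) = 80.2 dB.

80.2 dB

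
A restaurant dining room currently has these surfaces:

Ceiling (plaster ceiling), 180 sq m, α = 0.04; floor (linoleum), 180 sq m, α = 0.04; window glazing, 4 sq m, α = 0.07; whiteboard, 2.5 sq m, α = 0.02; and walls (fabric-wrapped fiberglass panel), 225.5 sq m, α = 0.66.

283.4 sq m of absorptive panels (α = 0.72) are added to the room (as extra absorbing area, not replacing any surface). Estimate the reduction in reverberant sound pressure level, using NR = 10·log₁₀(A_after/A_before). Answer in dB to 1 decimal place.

Summing Sᵢαᵢ: 7.200 + 7.200 + 0.280 + 0.050 + 148.830 → A_before = 163.560 sabins.
Added absorption = 283.4 × 0.72 = 204.048 sabins.
New total A_after = 367.608 sabins.
Reduction = 10 log₁₀(A_after/A_before) = 10 log₁₀(2.2475) = 3.5 dB.

3.5 dB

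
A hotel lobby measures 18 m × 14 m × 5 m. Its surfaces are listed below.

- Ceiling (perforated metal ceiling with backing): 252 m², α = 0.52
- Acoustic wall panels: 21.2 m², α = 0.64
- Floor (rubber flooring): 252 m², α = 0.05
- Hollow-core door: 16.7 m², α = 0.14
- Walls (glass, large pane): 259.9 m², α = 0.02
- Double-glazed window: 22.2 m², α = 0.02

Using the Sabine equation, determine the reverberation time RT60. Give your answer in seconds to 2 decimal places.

1.23 s

A = Σ Sᵢαᵢ = 252·0.52 + 21.2·0.64 + 252·0.05 + 16.7·0.14 + 259.9·0.02 + 22.2·0.02 = 165.188 sabins.
Room volume: 1260 m³.
Sabine: RT60 = 0.161 × 1260 / 165.188 = 1.23 s.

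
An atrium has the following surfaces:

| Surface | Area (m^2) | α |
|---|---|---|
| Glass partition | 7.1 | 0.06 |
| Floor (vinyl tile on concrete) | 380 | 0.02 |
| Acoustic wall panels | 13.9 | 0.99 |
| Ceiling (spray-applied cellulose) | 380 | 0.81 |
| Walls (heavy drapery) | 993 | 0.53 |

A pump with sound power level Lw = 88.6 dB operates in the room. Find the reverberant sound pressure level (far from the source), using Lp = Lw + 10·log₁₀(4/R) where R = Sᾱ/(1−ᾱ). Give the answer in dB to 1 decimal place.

62.4 dB

A = 855.877 sabins; S = 1774.0 m^2.
ᾱ = 855.877/1774.0 = 0.4825; R = Sᾱ/(1−ᾱ) = 855.877/(1−0.4825) = 1653.869 m^2.
Lp = 88.6 + 10·log₁₀(4/1653.869) = 88.6 + (-26.16) = 62.4 dB.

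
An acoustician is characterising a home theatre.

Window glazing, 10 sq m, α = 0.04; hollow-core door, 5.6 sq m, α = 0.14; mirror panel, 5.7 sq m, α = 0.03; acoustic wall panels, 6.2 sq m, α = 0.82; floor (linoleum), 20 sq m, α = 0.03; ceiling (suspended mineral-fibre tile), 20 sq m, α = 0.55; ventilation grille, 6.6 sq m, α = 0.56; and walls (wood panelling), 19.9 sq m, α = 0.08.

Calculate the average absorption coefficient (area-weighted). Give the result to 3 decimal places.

S = Σ Sᵢ = 10 + 5.6 + 5.7 + 6.2 + 20 + 20 + 6.6 + 19.9 = 94.0 sq m.
A = 10*0.04 + 5.6*0.14 + 5.7*0.03 + 6.2*0.82 + 20*0.03 + 20*0.55 + 6.6*0.56 + 19.9*0.08 = 23.327 sabins.
ᾱ = A/S = 0.248.

0.248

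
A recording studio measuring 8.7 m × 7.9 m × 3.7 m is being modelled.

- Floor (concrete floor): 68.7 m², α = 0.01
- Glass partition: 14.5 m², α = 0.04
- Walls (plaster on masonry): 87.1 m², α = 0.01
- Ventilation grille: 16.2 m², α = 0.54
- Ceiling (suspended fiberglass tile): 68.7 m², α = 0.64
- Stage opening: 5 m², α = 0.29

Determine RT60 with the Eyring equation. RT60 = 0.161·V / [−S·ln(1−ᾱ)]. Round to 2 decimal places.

Total surface area S = 68.7 + 14.5 + 87.1 + 16.2 + 68.7 + 5 = 260.2 m².
Absorption A = 68.7·0.01 + 14.5·0.04 + 87.1·0.01 + 16.2·0.54 + 68.7·0.64 + 5·0.29 = 56.304 sabins.
ᾱ = 56.304 / 260.2 = 0.2164.
−S·ln(1−ᾱ) = −260.2 × ln(1 − 0.2164) = 63.451.
V = 8.7 × 7.9 × 3.7 = 254.301 m³.
RT60 = 0.161 × 254.301 / 63.451 = 0.65 s.

0.65 s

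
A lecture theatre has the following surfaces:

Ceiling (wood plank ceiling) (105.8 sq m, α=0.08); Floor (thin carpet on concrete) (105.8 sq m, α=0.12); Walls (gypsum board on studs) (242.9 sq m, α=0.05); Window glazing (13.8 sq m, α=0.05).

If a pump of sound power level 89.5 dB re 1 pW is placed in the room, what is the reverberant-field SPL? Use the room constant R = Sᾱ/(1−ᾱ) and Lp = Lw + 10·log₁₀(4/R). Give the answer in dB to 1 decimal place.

79.9 dB

A = 33.995 sabins; S = 468.3 sq m.
ᾱ = 33.995/468.3 = 0.0726; R = Sᾱ/(1−ᾱ) = 33.995/(1−0.0726) = 36.656 sq m.
Lp = Lw + 10 log₁₀(4/R) = 89.5 -9.62 = 79.9 dB.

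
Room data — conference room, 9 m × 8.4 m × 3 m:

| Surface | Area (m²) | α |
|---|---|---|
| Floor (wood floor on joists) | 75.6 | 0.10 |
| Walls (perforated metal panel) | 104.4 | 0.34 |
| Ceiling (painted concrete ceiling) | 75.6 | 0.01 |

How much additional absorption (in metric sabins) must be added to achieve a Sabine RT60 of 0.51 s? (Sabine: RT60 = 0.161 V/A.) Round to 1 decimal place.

27.8 sabins

Equivalent absorption area: A₁ = 75.6*0.10 + 104.4*0.34 + 75.6*0.01 = 43.812 m².
Target A₂ = 0.161·226.8/0.51 = 71.598 sabins (V = 226.8 m³).
Additional absorption ΔA = 71.598 − 43.812 = 27.8 sabins.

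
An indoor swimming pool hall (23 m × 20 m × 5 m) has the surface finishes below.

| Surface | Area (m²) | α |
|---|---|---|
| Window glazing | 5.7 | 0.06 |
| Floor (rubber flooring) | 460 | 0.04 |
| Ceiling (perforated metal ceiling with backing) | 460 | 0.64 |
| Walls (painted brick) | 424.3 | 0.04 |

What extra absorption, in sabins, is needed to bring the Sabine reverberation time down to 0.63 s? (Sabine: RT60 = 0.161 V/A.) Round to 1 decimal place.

Total absorption A₁ = 5.7×0.06 + 460×0.04 + 460×0.64 + 424.3×0.04
  = 0.342 + 18.400 + 294.400 + 16.972 = 330.114 m² sabins.
V = 2300 m³. Required absorption A₂ = 0.161 × 2300 / 0.63 = 587.778 sabins.
Shortfall: 587.778 − 330.114 = 257.7 sabins.

257.7 sabins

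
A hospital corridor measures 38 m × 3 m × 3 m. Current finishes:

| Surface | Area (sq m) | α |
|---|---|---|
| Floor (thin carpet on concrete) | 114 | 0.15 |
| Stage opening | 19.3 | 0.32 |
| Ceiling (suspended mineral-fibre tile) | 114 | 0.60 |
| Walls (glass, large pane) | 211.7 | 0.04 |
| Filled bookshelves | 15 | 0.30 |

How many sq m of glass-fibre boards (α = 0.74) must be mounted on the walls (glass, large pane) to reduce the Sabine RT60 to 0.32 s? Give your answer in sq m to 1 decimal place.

96.3

Equivalent absorption area: A₁ = 114*0.15 + 19.3*0.32 + 114*0.60 + 211.7*0.04 + 15*0.30 = 104.644 sq m.
Required A₂ = 0.161·342/0.32 = 172.069 sabins.
Absorption to add: 172.069 − 104.644 = 67.425 sabins.
Each sq m of panel replacing the walls (glass, large pane) adds (0.74 − 0.04) = 0.70 sabins.
Area = ΔA/Δα = 67.425/0.70 = 96.3 sq m.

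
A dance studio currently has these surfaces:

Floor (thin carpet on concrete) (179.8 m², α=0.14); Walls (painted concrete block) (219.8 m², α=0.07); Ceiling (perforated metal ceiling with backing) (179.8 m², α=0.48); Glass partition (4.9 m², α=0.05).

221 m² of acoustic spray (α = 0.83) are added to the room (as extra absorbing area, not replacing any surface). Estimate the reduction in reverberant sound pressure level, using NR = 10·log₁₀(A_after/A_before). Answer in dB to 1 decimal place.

3.9 dB

Total absorption A_before = 179.8*0.14 + 219.8*0.07 + 179.8*0.48 + 4.9*0.05
  = 25.172 + 15.386 + 86.304 + 0.245 = 127.107 m² sabins.
Added absorption = 221 × 0.83 = 183.430 sabins.
A_after = 127.107 + 183.430 = 310.537 sabins.
Reduction = 10 log₁₀(A_after/A_before) = 10 log₁₀(2.4431) = 3.9 dB.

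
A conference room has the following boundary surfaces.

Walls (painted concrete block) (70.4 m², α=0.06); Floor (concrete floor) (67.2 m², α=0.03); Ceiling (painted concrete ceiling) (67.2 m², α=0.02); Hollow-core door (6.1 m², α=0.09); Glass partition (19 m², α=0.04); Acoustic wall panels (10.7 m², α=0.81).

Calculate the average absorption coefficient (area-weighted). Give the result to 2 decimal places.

S = Σ Sᵢ = 70.4 + 67.2 + 67.2 + 6.1 + 19 + 10.7 = 240.6 m².
Weighted sum Σ Sα = 17.560.
ᾱ = A/S = 0.07.

0.07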